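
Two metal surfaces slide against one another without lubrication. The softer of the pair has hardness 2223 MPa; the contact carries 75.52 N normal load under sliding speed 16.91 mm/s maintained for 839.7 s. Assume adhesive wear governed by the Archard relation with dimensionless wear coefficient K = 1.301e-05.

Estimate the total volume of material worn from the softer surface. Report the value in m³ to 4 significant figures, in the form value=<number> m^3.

Intermediates are shown rounded. Each operation keeps exact precision; a single final rounding to four significant digits.
Sliding speed v = 16.91 mm/s = 0.01691 m/s. Path length L = v·t = 0.01691 m/s × 839.7 s = 14.20 m.
Hardness H = 2223 MPa = 2.223e+09 Pa.
In SI base units: W = 75.52 N, H = 2.223e+09 Pa, K = 1.301e-05.
Apply Archard: V = K·W·L/H = 1.301e-05 · 75.52 · 14.20 / 2.223e+09 = 6.276e-12 m³.

value=6.276e-12 m^3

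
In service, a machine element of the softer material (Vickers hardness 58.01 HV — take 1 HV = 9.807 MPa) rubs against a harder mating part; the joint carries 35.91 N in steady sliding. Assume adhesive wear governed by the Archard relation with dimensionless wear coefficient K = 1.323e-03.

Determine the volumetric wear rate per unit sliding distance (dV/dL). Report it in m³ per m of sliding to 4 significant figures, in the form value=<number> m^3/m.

The intermediates appear rounded — each operation holds exact precision, and one final rounding to four significant digits.
Convert: Hardness H = 58.01 HV × 9.807 MPa/HV = 568.9 MPa = 5.689e+08 Pa.
Expressed in SI base units: W = 35.91 N, H = 5.689e+08 Pa, K = 1.323e-03.
Sliding wear rate dV/dL = K·W/H (independent of L): 1.323e-03 · 35.91 / 5.689e+08 = 8.351e-11 m³/m.

value=8.351e-11 m^3/m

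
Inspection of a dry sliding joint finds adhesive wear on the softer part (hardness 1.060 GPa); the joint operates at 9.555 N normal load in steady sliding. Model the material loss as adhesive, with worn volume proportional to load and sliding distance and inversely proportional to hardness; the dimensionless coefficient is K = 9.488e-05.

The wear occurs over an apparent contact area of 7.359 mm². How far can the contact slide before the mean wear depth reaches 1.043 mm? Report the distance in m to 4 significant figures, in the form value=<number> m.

Intermediates appear rounded, and every step carries exact precision, and one last rounding, at four significant figures.
Convert: Hardness H = 1.060 GPa = 1.060e+09 Pa.
Convert: Contact area A = 7.359 mm² = 7.359e-06 m².
Convert: Depth limit h_lim = 1.043 mm = 0.001043 m.
Working in SI base units: W = 9.555 N, H = 1.060e+09 Pa, K = 9.488e-05.
Wearable volume V_lim = h_lim·A = 0.001043 · 7.359e-06 = 7.675e-09 m³.
Sliding life L = V_lim·H/(K·W) = 7.675e-09 · 1.060e+09 / (9.488e-05 · 9.555) = 8974 m.

value=8974 m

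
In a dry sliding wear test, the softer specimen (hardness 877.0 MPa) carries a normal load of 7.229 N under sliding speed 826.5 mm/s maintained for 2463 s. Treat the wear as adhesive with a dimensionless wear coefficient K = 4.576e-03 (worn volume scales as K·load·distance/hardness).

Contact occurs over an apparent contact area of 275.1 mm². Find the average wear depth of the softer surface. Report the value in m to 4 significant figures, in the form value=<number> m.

The intermediates are printed rounded — the computation keeps exact precision. Rounded just once to four significant figures.
Sliding speed v = 826.5 mm/s = 0.8265 m/s. Distance covered L = v·t = 0.8265 m/s × 2463 s = 2036 m.
Hardness H = 877.0 MPa = 8.770e+08 Pa.
Contact area A = 275.1 mm² = 2.751e-04 m².
Working in SI base units: W = 7.229 N, H = 8.770e+08 Pa, K = 4.576e-03.
By Archard's law, V = K·W·L/H = 4.576e-03 · 7.229 · 2036 / 8.770e+08 = 7.678e-08 m³.
Mean wear depth h = V/A = 7.678e-08 / 2.751e-04 = 2.791e-04 m.

value=2.791e-04 m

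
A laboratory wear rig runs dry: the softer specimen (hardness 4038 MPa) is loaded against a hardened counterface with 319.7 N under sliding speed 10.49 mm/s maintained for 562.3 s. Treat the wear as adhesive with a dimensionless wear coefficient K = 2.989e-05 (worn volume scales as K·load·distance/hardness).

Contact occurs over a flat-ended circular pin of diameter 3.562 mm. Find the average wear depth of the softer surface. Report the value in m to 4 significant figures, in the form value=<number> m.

value=1.401e-06 m

The computation holds full precision, and printed values are rounded. Rounded once at the end to 4 significant figures.
Sliding speed v = 10.49 mm/s = 0.01049 m/s. Total distance L = v·t = 0.01049 m/s × 562.3 s = 5.899 m.
Hardness H = 4038 MPa = 4.038e+09 Pa.
Pin diameter d = 3.562 mm = 0.003562 m. Contact area A = π·d²/4 = π·(0.003562 m)²/4 = 9.965e-06 m².
As SI base values: W = 319.7 N, H = 4.038e+09 Pa, K = 2.989e-05.
Apply Archard: V = K·W·L/H = 2.989e-05 · 319.7 · 5.899 / 4.038e+09 = 1.396e-11 m³.
Mean depth h = V/A = 1.396e-11 / 9.965e-06 = 1.401e-06 m.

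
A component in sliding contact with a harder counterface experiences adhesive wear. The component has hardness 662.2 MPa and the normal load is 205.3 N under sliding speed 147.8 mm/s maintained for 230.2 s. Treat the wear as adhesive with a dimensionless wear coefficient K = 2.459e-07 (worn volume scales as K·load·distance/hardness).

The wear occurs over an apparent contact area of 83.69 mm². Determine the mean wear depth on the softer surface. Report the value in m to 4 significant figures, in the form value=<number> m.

Intermediates are printed rounded; all arithmetic holds exact precision; rounded just once: 4 significant figures.
Convert: Sliding speed v = 147.8 mm/s = 0.1478 m/s. The distance L = v·t = 0.1478 m/s × 230.2 s = 34.02 m.
Convert: Hardness H = 662.2 MPa = 6.622e+08 Pa.
Convert: Contact area A = 83.69 mm² = 8.369e-05 m².
Collected in SI base units: W = 205.3 N, H = 6.622e+08 Pa, K = 2.459e-07.
By Archard's law, V = K·W·L/H = 2.459e-07 · 205.3 · 34.02 / 6.622e+08 = 2.594e-12 m³.
Wear depth h = V/A = 2.594e-12 / 8.369e-05 = 3.099e-08 m.

value=3.099e-08 m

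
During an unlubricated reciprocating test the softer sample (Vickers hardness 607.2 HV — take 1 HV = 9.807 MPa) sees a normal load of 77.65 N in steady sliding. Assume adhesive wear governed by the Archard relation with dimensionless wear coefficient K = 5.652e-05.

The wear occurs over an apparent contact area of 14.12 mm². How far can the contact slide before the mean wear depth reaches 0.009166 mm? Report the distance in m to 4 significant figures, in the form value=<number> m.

value=175.6 m

The algebra carries full precision — the intermediates are shown rounded. Rounded once at the end to four significant figures.
Hardness H = 607.2 HV × 9.807 MPa/HV = 5955 MPa = 5.955e+09 Pa.
Contact area A = 14.12 mm² = 1.412e-05 m².
Depth limit h_lim = 0.009166 mm = 9.166e-06 m.
SI base units throughout: W = 77.65 N, H = 5.955e+09 Pa, K = 5.652e-05.
Limit volume V_lim = h_lim·A = 9.166e-06 · 1.412e-05 = 1.294e-10 m³.
Life L = V_lim·H/(K·W) = 1.294e-10 · 5.955e+09 / (5.652e-05 · 77.65) = 175.6 m.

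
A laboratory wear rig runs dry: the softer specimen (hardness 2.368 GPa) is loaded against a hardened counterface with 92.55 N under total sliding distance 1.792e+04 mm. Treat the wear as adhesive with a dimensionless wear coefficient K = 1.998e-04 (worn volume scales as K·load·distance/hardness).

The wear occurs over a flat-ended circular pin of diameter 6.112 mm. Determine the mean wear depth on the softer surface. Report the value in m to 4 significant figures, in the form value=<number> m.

Each operation maintains full precision. The intermediates are printed rounded. Rounded just once, at four significant digits.
Convert: Total distance L = 1.792e+04 mm = 17.92 m.
Convert: Hardness H = 2.368 GPa = 2.368e+09 Pa.
Convert: Pin diameter d = 6.112 mm = 0.006112 m. Contact area A = π·d²/4 = π·(0.006112 m)²/4 = 2.934e-05 m².
Expressed in SI base units: W = 92.55 N, H = 2.368e+09 Pa, K = 1.998e-04.
Archard volume V = K·W·L/H = 1.998e-04 · 92.55 · 17.92 / 2.368e+09 = 1.399e-10 m³.
Depth h = V/A = 1.399e-10 / 2.934e-05 = 4.769e-06 m.

value=4.769e-06 m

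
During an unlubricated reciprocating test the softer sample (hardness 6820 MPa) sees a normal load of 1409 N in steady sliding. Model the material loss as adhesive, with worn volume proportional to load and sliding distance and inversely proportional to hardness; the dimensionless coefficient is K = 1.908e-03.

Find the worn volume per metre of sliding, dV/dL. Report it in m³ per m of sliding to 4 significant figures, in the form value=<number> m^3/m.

value=3.942e-10 m^3/m

Intermediate values are printed rounded; the algebra maintains full float precision — a lone final rounding: 4 significant figures.
Convert: Hardness H = 6820 MPa = 6.820e+09 Pa.
Collected in SI base units: W = 1409 N, H = 6.820e+09 Pa, K = 1.908e-03.
Wear rate dV/dL = K·W/H (independent of L): 1.908e-03 · 1409 / 6.820e+09 = 3.942e-10 m³/m.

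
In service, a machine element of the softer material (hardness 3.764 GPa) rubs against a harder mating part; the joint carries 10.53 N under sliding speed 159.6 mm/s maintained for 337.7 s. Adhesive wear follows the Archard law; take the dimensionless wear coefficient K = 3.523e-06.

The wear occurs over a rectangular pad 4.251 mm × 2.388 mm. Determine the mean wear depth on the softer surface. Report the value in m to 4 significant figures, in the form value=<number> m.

value=5.233e-08 m

Intermediate values are printed rounded; every step maintains full precision, and rounded just once: 4 significant figures.
Convert: Sliding speed v = 159.6 mm/s = 0.1596 m/s. The distance L = v·t = 0.1596 m/s × 337.7 s = 53.90 m.
Convert: Hardness H = 3.764 GPa = 3.764e+09 Pa.
Convert: Pad sides 4.251 mm × 2.388 mm = 0.004251 m × 0.002388 m. Contact area A = 0.004251 m × 0.002388 m = 1.015e-05 m².
In SI base units, W = 10.53 N, H = 3.764e+09 Pa, K = 3.523e-06.
Wear volume V = K·W·L/H = 3.523e-06 · 10.53 · 53.90 / 3.764e+09 = 5.312e-13 m³.
Depth h = V/A = 5.312e-13 / 1.015e-05 = 5.233e-08 m.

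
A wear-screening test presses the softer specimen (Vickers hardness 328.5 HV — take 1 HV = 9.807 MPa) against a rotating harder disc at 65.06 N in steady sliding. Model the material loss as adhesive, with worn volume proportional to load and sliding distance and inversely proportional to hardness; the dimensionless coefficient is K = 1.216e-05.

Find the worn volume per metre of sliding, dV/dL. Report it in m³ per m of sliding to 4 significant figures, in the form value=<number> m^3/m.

value=2.456e-13 m^3/m

Intermediates appear rounded, and every step maintains full precision, and a lone final rounding: 4 significant figures.
Convert: Hardness H = 328.5 HV × 9.807 MPa/HV = 3222 MPa = 3.222e+09 Pa.
Expressed in SI base units: W = 65.06 N, H = 3.222e+09 Pa, K = 1.216e-05.
Sliding wear rate dV/dL = K·W/H (independent of L): 1.216e-05 · 65.06 / 3.222e+09 = 2.456e-13 m³/m.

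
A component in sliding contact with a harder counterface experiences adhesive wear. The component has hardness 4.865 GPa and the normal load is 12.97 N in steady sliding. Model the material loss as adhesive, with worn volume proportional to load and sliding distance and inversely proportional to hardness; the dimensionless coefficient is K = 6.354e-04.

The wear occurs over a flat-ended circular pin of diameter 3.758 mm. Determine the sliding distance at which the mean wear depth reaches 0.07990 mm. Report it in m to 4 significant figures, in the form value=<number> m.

value=523.2 m

Intermediate values are shown rounded. All arithmetic keeps full precision. Rounded once at the end: 4 significant figures.
Convert: Hardness H = 4.865 GPa = 4.865e+09 Pa.
Convert: Pin diameter d = 3.758 mm = 0.003758 m. Contact area A = π·d²/4 = π·(0.003758 m)²/4 = 1.109e-05 m².
Convert: Depth limit h_lim = 0.07990 mm = 7.990e-05 m.
In SI base units, W = 12.97 N, H = 4.865e+09 Pa, K = 6.354e-04.
Limit volume V_lim = h_lim·A = 7.990e-05 · 1.109e-05 = 8.862e-10 m³.
Life L = V_lim·H/(K·W) = 8.862e-10 · 4.865e+09 / (6.354e-04 · 12.97) = 523.2 m.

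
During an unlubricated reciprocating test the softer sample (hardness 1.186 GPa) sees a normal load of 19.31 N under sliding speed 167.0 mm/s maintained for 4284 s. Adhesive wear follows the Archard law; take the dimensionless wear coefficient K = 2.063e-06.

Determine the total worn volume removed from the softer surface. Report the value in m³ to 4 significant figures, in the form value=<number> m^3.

Each operation holds full precision — displayed values are rounded — a lone final rounding: four significant figures.
Convert: Sliding speed v = 167.0 mm/s = 0.1670 m/s. Distance covered L = v·t = 0.1670 m/s × 4284 s = 715.4 m.
Convert: Hardness H = 1.186 GPa = 1.186e+09 Pa.
In SI base units: W = 19.31 N, H = 1.186e+09 Pa, K = 2.063e-06.
Archard relation: V = K·W·L/H = 2.063e-06 · 19.31 · 715.4 / 1.186e+09 = 2.403e-11 m³.

value=2.403e-11 m^3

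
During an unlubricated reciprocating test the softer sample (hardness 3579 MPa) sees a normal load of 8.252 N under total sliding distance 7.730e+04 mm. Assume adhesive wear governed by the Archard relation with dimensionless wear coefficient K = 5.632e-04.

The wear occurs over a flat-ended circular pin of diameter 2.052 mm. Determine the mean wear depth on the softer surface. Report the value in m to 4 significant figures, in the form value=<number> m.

Every step holds exact precision; intermediates appear rounded — a single final rounding: four significant figures.
Distance covered L = 7.730e+04 mm = 77.30 m.
Hardness H = 3579 MPa = 3.579e+09 Pa.
Pin diameter d = 2.052 mm = 0.002052 m. Contact area A = π·d²/4 = π·(0.002052 m)²/4 = 3.307e-06 m².
As SI base values: W = 8.252 N, H = 3.579e+09 Pa, K = 5.632e-04.
Archard relation: V = K·W·L/H = 5.632e-04 · 8.252 · 77.30 / 3.579e+09 = 1.004e-10 m³.
Depth h = V/A = 1.004e-10 / 3.307e-06 = 3.035e-05 m.

value=3.035e-05 m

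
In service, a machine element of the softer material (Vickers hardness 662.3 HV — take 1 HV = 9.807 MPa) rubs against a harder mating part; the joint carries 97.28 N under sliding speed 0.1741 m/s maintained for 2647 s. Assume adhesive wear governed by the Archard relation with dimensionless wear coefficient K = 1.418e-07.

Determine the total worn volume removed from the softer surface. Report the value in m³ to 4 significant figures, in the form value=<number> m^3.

Each operation runs at full float precision — the intermediates are printed rounded. Rounded just once: four significant digits.
Sliding distance L = v·t = 0.1741 m/s × 2647 s = 460.8 m.
Hardness H = 662.3 HV × 9.807 MPa/HV = 6495 MPa = 6.495e+09 Pa.
In SI base units, W = 97.28 N, H = 6.495e+09 Pa, K = 1.418e-07.
Wear volume V = K·W·L/H = 1.418e-07 · 97.28 · 460.8 / 6.495e+09 = 9.787e-13 m³.

value=9.787e-13 m^3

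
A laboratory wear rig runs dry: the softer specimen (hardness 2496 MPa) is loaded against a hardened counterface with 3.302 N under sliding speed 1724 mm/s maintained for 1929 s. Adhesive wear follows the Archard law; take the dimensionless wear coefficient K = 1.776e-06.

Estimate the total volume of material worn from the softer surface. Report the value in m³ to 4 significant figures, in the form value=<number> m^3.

The intermediates are displayed rounded. All working math holds full float precision — one last rounding: 4 significant figures.
Sliding speed v = 1724 mm/s = 1.724 m/s. Path length L = v·t = 1.724 m/s × 1929 s = 3326 m.
Hardness H = 2496 MPa = 2.496e+09 Pa.
Restated in SI base units: W = 3.302 N, H = 2.496e+09 Pa, K = 1.776e-06.
Archard volume V = K·W·L/H = 1.776e-06 · 3.302 · 3326 / 2.496e+09 = 7.813e-12 m³.

value=7.813e-12 m^3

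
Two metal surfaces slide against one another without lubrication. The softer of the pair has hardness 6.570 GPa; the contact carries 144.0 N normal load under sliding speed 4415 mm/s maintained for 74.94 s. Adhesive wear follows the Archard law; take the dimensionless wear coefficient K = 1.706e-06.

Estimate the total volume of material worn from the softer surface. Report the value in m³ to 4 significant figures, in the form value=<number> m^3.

Intermediates are shown rounded — each operation holds full precision — one last rounding to 4 significant figures.
Convert: Sliding speed v = 4415 mm/s = 4.415 m/s. The distance L = v·t = 4.415 m/s × 74.94 s = 330.9 m.
Convert: Hardness H = 6.570 GPa = 6.570e+09 Pa.
SI base units throughout: W = 144.0 N, H = 6.570e+09 Pa, K = 1.706e-06.
Wear volume V = K·W·L/H = 1.706e-06 · 144.0 · 330.9 / 6.570e+09 = 1.237e-11 m³.

value=1.237e-11 m^3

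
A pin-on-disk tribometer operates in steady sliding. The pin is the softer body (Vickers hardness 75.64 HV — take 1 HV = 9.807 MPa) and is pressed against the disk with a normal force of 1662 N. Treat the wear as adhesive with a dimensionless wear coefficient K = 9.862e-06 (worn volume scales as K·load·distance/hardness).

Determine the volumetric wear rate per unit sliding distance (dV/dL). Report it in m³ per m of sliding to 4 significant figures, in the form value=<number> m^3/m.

Every step maintains full precision; intermediate values appear rounded. Rounded just once: 4 significant digits.
Hardness H = 75.64 HV × 9.807 MPa/HV = 741.8 MPa = 7.418e+08 Pa.
In SI base units: W = 1662 N, H = 7.418e+08 Pa, K = 9.862e-06.
The wear rate dV/dL = K·W/H, so: 9.862e-06 · 1662 / 7.418e+08 = 2.210e-11 m³/m.

value=2.210e-11 m^3/m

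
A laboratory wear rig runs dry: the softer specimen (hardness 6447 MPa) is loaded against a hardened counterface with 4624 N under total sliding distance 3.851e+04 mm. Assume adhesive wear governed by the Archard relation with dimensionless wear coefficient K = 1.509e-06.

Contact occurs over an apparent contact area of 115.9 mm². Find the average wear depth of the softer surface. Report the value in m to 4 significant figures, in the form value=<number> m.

value=3.596e-07 m

Every step carries full precision, and the intermediates are printed rounded; one last rounding to 4 significant figures.
Convert: Sliding distance L = 3.851e+04 mm = 38.51 m.
Convert: Hardness H = 6447 MPa = 6.447e+09 Pa.
Convert: Contact area A = 115.9 mm² = 1.159e-04 m².
Expressed in SI base units: W = 4624 N, H = 6.447e+09 Pa, K = 1.509e-06.
Volume removed: V = K·W·L/H = 1.509e-06 · 4624 · 38.51 / 6.447e+09 = 4.168e-11 m³.
Wear depth h = V/A = 4.168e-11 / 1.159e-04 = 3.596e-07 m.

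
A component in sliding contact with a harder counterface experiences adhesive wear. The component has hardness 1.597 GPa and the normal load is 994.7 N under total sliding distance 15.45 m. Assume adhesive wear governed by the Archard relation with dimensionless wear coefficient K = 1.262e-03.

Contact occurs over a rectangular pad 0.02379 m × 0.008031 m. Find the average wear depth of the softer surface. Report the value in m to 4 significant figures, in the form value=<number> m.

Intermediate values are printed rounded; the algebra keeps exact precision, and a lone final rounding: four significant figures.
Convert: Hardness H = 1.597 GPa = 1.597e+09 Pa.
Convert: Contact area A = 0.02379 m × 0.008031 m = 1.911e-04 m².
Collected in SI base units: W = 994.7 N, H = 1.597e+09 Pa, K = 1.262e-03.
Wear volume V = K·W·L/H = 1.262e-03 · 994.7 · 15.45 / 1.597e+09 = 1.214e-08 m³.
Average depth h = V/A = 1.214e-08 / 1.911e-04 = 6.356e-05 m.

value=6.356e-05 m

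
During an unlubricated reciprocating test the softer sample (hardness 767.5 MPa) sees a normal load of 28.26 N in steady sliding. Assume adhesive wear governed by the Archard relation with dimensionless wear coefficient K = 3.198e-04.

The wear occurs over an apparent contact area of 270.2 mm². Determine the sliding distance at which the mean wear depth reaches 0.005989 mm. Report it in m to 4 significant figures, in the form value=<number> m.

value=137.4 m

The intermediates are shown rounded — the algebra runs at full float precision — a single final rounding to 4 significant figures.
Hardness H = 767.5 MPa = 7.675e+08 Pa.
Contact area A = 270.2 mm² = 2.702e-04 m².
Depth limit h_lim = 0.005989 mm = 5.989e-06 m.
As SI base values: W = 28.26 N, H = 7.675e+08 Pa, K = 3.198e-04.
Wearable volume V_lim = h_lim·A = 5.989e-06 · 2.702e-04 = 1.618e-09 m³.
Sliding life L = V_lim·H/(K·W) = 1.618e-09 · 7.675e+08 / (3.198e-04 · 28.26) = 137.4 m.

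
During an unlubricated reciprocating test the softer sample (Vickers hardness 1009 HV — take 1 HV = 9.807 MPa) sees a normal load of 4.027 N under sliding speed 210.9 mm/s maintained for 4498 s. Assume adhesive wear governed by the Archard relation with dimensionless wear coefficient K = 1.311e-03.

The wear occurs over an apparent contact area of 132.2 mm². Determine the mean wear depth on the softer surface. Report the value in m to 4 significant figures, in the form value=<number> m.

value=3.828e-06 m

Intermediate values appear rounded — every step runs at full float precision. Rounded just once, at 4 significant digits.
Sliding speed v = 210.9 mm/s = 0.2109 m/s. Distance covered L = v·t = 0.2109 m/s × 4498 s = 948.6 m.
Hardness H = 1009 HV × 9.807 MPa/HV = 9895 MPa = 9.895e+09 Pa.
Contact area A = 132.2 mm² = 1.322e-04 m².
Working in SI base units: W = 4.027 N, H = 9.895e+09 Pa, K = 1.311e-03.
Archard volume V = K·W·L/H = 1.311e-03 · 4.027 · 948.6 / 9.895e+09 = 5.061e-10 m³.
Wear depth h = V/A = 5.061e-10 / 1.322e-04 = 3.828e-06 m.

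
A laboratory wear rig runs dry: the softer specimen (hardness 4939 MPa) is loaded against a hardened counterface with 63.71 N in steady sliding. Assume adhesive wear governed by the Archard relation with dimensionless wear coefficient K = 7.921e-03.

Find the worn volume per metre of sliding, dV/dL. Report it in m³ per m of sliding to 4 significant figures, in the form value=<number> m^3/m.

value=1.022e-10 m^3/m

Each operation holds full precision — the intermediates appear rounded. Rounded once at the end, at 4 significant figures.
Hardness H = 4939 MPa = 4.939e+09 Pa.
In SI base units, W = 63.71 N, H = 4.939e+09 Pa, K = 7.921e-03.
The wear rate dV/dL = K·W/H — distance-free: 7.921e-03 · 63.71 / 4.939e+09 = 1.022e-10 m³/m.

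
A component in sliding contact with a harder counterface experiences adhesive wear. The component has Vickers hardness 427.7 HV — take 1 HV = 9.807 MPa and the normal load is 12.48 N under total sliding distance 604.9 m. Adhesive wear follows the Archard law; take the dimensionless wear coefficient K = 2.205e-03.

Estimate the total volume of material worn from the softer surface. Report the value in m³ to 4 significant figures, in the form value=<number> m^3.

Intermediate values are printed rounded — every step runs at exact precision — one last rounding: 4 significant digits.
Convert: Hardness H = 427.7 HV × 9.807 MPa/HV = 4194 MPa = 4.194e+09 Pa.
Expressed in SI base units: W = 12.48 N, H = 4.194e+09 Pa, K = 2.205e-03.
Archard relation: V = K·W·L/H = 2.205e-03 · 12.48 · 604.9 / 4.194e+09 = 3.969e-09 m³.

value=3.969e-09 m^3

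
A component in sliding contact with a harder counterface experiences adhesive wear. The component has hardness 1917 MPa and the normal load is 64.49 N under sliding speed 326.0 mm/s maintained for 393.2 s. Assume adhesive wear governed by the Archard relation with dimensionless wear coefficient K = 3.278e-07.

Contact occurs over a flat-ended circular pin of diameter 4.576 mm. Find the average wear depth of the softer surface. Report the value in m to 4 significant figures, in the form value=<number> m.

Every step carries full float precision, and shown intermediates are rounded. Rounded just once to four significant digits.
Sliding speed v = 326.0 mm/s = 0.3260 m/s. Sliding distance L = v·t = 0.3260 m/s × 393.2 s = 128.2 m.
Hardness H = 1917 MPa = 1.917e+09 Pa.
Pin diameter d = 4.576 mm = 0.004576 m. Contact area A = π·d²/4 = π·(0.004576 m)²/4 = 1.645e-05 m².
Working in SI base units: W = 64.49 N, H = 1.917e+09 Pa, K = 3.278e-07.
Archard relation: V = K·W·L/H = 3.278e-07 · 64.49 · 128.2 / 1.917e+09 = 1.414e-12 m³.
Depth h = V/A = 1.414e-12 / 1.645e-05 = 8.595e-08 m.

value=8.595e-08 m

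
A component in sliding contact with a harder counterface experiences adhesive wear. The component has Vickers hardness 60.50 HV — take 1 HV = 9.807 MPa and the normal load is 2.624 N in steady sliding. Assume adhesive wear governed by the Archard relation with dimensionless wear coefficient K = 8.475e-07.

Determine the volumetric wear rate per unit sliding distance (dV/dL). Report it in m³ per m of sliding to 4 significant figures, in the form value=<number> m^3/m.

value=3.748e-15 m^3/m

Printed values are rounded. The algebra keeps full precision. Rounded just once to 4 significant figures.
Convert: Hardness H = 60.50 HV × 9.807 MPa/HV = 593.3 MPa = 5.933e+08 Pa.
In SI base units: W = 2.624 N, H = 5.933e+08 Pa, K = 8.475e-07.
The wear rate dV/dL = K·W/H: 8.475e-07 · 2.624 / 5.933e+08 = 3.748e-15 m³/m.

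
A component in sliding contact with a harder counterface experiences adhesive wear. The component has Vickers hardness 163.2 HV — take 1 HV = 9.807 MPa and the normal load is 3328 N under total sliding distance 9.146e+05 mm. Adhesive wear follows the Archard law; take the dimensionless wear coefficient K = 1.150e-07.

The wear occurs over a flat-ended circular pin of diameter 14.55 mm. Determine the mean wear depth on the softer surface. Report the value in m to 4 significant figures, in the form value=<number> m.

value=1.315e-06 m

The computation holds full precision. The intermediates are displayed rounded. Rounded just once: four significant digits.
Convert: The distance L = 9.146e+05 mm = 914.6 m.
Convert: Hardness H = 163.2 HV × 9.807 MPa/HV = 1601 MPa = 1.601e+09 Pa.
Convert: Pin diameter d = 14.55 mm = 0.01455 m. Contact area A = π·d²/4 = π·(0.01455 m)²/4 = 1.663e-04 m².
Working in SI base units: W = 3328 N, H = 1.601e+09 Pa, K = 1.150e-07.
Apply Archard: V = K·W·L/H = 1.150e-07 · 3328 · 914.6 / 1.601e+09 = 2.187e-10 m³.
Mean wear depth h = V/A = 2.187e-10 / 1.663e-04 = 1.315e-06 m.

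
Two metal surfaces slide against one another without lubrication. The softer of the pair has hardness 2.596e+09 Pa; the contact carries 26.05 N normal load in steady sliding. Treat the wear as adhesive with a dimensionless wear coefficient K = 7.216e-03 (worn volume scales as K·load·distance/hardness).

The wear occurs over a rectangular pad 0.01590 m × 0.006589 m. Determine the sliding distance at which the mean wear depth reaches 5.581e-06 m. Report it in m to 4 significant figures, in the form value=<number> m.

Every step carries full precision, and the intermediates are shown rounded, and a single final rounding, at four significant figures.
Convert: Contact area A = 0.01590 m × 0.006589 m = 1.048e-04 m².
Expressed in SI base units: W = 26.05 N, H = 2.596e+09 Pa, K = 7.216e-03.
Allowed volume V_lim = h_lim·A = 5.581e-06 · 1.048e-04 = 5.847e-10 m³.
Thus life L = V_lim·H/(K·W) = 5.847e-10 · 2.596e+09 / (7.216e-03 · 26.05) = 8.075 m.

value=8.075 m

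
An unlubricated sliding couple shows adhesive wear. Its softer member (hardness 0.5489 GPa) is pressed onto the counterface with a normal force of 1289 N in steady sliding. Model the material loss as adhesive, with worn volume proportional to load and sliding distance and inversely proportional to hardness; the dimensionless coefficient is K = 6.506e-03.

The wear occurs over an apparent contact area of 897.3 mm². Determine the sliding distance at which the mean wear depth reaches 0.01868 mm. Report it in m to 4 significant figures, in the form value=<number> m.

Printed values are rounded. The computation carries exact precision, and rounded once at the end, at 4 significant digits.
Hardness H = 0.5489 GPa = 5.489e+08 Pa.
Contact area A = 897.3 mm² = 8.973e-04 m².
Depth limit h_lim = 0.01868 mm = 1.868e-05 m.
Collected in SI base units: W = 1289 N, H = 5.489e+08 Pa, K = 6.506e-03.
Wearable volume V_lim = h_lim·A = 1.868e-05 · 8.973e-04 = 1.676e-08 m³.
Thus life L = V_lim·H/(K·W) = 1.676e-08 · 5.489e+08 / (6.506e-03 · 1289) = 1.097 m.

value=1.097 m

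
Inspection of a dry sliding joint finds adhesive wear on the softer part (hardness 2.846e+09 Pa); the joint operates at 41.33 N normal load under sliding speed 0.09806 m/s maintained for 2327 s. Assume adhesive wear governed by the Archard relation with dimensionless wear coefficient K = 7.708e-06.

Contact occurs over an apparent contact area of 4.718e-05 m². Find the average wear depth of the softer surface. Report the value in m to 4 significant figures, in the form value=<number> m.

value=5.414e-07 m

Every step maintains full precision; shown intermediates are rounded — rounded just once, at four significant digits.
Convert: The distance L = v·t = 0.09806 m/s × 2327 s = 228.2 m.
Collected in SI base units: W = 41.33 N, H = 2.846e+09 Pa, K = 7.708e-06.
Worn volume V = K·W·L/H = 7.708e-06 · 41.33 · 228.2 / 2.846e+09 = 2.554e-11 m³.
Mean wear depth h = V/A = 2.554e-11 / 4.718e-05 = 5.414e-07 m.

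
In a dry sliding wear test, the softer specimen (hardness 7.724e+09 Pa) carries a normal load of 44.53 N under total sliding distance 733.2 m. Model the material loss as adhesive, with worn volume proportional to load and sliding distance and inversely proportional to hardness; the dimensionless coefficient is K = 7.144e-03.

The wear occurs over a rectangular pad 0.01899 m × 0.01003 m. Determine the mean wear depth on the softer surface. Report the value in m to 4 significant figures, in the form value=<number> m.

value=1.585e-04 m

Printed values are rounded — every step keeps full float precision, and one final rounding, at four significant figures.
Contact area A = 0.01899 m × 0.01003 m = 1.905e-04 m².
Collected in SI base units: W = 44.53 N, H = 7.724e+09 Pa, K = 7.144e-03.
The Archard volume V = K·W·L/H = 7.144e-03 · 44.53 · 733.2 / 7.724e+09 = 3.020e-08 m³.
Mean depth h = V/A = 3.020e-08 / 1.905e-04 = 1.585e-04 m.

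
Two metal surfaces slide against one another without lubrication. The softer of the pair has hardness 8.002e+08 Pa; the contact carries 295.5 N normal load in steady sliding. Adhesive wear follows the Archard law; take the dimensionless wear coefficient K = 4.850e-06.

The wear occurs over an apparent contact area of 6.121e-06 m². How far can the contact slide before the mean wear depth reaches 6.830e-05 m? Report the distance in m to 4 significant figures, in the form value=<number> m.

Displayed values are rounded; every step maintains exact precision. Rounded once at the end to 4 significant digits.
In SI base units, W = 295.5 N, H = 8.002e+08 Pa, K = 4.850e-06.
Volume at the limit: V_lim = h_lim·A = 6.830e-05 · 6.121e-06 = 4.181e-10 m³.
Sliding life L = V_lim·H/(K·W) = 4.181e-10 · 8.002e+08 / (4.850e-06 · 295.5) = 233.4 m.

value=233.4 m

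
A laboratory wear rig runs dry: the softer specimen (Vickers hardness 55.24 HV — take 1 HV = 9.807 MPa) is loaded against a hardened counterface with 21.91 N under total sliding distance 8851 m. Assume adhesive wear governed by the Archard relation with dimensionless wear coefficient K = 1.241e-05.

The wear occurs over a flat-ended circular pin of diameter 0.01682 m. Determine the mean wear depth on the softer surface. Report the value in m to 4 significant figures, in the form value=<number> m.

Every step runs at full precision. Intermediates are shown rounded. Rounded just once: four significant digits.
Convert: Hardness H = 55.24 HV × 9.807 MPa/HV = 541.7 MPa = 5.417e+08 Pa.
Convert: Contact area A = π·d²/4 = π·(0.01682 m)²/4 = 2.222e-04 m².
In SI base units, W = 21.91 N, H = 5.417e+08 Pa, K = 1.241e-05.
Volume removed: V = K·W·L/H = 1.241e-05 · 21.91 · 8851 / 5.417e+08 = 4.442e-09 m³.
Wear depth h = V/A = 4.442e-09 / 2.222e-04 = 1.999e-05 m.

value=1.999e-05 m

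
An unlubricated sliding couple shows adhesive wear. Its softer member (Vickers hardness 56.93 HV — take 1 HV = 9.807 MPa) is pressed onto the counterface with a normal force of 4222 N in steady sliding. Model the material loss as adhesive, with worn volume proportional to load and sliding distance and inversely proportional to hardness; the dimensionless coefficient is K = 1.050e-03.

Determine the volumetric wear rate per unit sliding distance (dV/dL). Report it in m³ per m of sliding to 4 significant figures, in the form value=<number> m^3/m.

Displayed values are rounded. Every step maintains full float precision — rounded just once: four significant figures.
Convert: Hardness H = 56.93 HV × 9.807 MPa/HV = 558.3 MPa = 5.583e+08 Pa.
SI base units throughout: W = 4222 N, H = 5.583e+08 Pa, K = 1.050e-03.
Volumetric rate dV/dL = K·W/H (no L dependence): 1.050e-03 · 4222 / 5.583e+08 = 7.940e-09 m³/m.

value=7.940e-09 m^3/m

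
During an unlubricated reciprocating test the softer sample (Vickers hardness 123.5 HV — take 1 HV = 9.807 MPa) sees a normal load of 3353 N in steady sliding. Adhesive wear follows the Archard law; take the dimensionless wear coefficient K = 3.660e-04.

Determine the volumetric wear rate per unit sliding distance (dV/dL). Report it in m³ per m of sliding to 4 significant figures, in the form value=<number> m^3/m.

value=1.013e-09 m^3/m

All arithmetic keeps full precision — quoted intermediates are rounded. Rounded once at the end to 4 significant figures.
Hardness H = 123.5 HV × 9.807 MPa/HV = 1211 MPa = 1.211e+09 Pa.
Expressed in SI base units: W = 3353 N, H = 1.211e+09 Pa, K = 3.660e-04.
Volumetric rate dV/dL = K·W/H, so: 3.660e-04 · 3353 / 1.211e+09 = 1.013e-09 m³/m.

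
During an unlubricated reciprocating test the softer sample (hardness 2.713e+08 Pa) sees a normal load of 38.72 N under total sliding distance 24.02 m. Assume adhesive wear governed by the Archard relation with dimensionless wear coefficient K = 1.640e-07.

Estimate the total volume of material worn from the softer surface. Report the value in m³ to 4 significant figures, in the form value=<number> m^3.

value=5.622e-13 m^3

Shown intermediates are rounded, and the algebra maintains full precision, and one last rounding, at 4 significant figures.
SI base units throughout: W = 38.72 N, H = 2.713e+08 Pa, K = 1.640e-07.
Archard volume V = K·W·L/H = 1.640e-07 · 38.72 · 24.02 / 2.713e+08 = 5.622e-13 m³.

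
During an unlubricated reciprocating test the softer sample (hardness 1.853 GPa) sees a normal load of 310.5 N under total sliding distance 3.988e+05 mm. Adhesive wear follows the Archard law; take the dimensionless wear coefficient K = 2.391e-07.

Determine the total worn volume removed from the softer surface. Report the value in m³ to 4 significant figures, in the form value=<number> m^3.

value=1.598e-11 m^3

The algebra keeps full float precision, and intermediate values are shown rounded — a single final rounding, at four significant figures.
Convert: Sliding distance L = 3.988e+05 mm = 398.8 m.
Convert: Hardness H = 1.853 GPa = 1.853e+09 Pa.
In SI base units, W = 310.5 N, H = 1.853e+09 Pa, K = 2.391e-07.
Archard relation: V = K·W·L/H = 2.391e-07 · 310.5 · 398.8 / 1.853e+09 = 1.598e-11 m³.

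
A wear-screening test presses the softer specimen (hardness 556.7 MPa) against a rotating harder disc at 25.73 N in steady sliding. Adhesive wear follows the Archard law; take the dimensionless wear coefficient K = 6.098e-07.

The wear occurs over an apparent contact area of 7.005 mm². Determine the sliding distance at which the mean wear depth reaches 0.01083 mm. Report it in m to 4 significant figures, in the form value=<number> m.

Every step holds exact precision; intermediates are shown rounded — rounded just once to 4 significant digits.
Hardness H = 556.7 MPa = 5.567e+08 Pa.
Contact area A = 7.005 mm² = 7.005e-06 m².
Depth limit h_lim = 0.01083 mm = 1.083e-05 m.
SI base units throughout: W = 25.73 N, H = 5.567e+08 Pa, K = 6.098e-07.
At the depth limit, V_lim = h_lim·A = 1.083e-05 · 7.005e-06 = 7.586e-11 m³.
Inverting, life L = V_lim·H/(K·W) = 7.586e-11 · 5.567e+08 / (6.098e-07 · 25.73) = 2692 m.

value=2692 m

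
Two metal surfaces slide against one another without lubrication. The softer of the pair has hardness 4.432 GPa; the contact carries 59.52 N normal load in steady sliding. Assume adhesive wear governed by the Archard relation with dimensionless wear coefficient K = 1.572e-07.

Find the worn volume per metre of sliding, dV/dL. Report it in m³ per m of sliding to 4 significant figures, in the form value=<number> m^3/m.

The computation maintains full precision, and intermediates are displayed rounded — a single final rounding to four significant digits.
Hardness H = 4.432 GPa = 4.432e+09 Pa.
In SI base units, W = 59.52 N, H = 4.432e+09 Pa, K = 1.572e-07.
The wear rate dV/dL = K·W/H — distance-free: 1.572e-07 · 59.52 / 4.432e+09 = 2.111e-15 m³/m.

value=2.111e-15 m^3/m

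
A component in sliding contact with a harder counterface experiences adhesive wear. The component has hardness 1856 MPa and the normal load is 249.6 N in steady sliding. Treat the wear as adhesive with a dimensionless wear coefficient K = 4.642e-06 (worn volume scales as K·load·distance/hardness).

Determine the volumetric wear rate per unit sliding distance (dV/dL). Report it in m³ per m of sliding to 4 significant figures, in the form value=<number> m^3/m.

value=6.243e-13 m^3/m

All arithmetic keeps full float precision. The intermediates are shown rounded; one final rounding to four significant digits.
Convert: Hardness H = 1856 MPa = 1.856e+09 Pa.
In SI base units: W = 249.6 N, H = 1.856e+09 Pa, K = 4.642e-06.
Sliding wear rate dV/dL = K·W/H: 4.642e-06 · 249.6 / 1.856e+09 = 6.243e-13 m³/m.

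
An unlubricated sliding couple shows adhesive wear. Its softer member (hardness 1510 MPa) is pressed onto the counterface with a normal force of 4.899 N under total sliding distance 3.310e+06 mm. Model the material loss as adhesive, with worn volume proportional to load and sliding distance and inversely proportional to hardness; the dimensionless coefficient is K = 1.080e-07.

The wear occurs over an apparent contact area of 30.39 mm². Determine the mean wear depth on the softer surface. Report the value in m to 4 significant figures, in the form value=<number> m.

Displayed values are rounded, and the computation keeps exact precision, and a single final rounding: 4 significant figures.
Convert: Distance covered L = 3.310e+06 mm = 3310 m.
Convert: Hardness H = 1510 MPa = 1.510e+09 Pa.
Convert: Contact area A = 30.39 mm² = 3.039e-05 m².
Expressed in SI base units: W = 4.899 N, H = 1.510e+09 Pa, K = 1.080e-07.
Archard volume V = K·W·L/H = 1.080e-07 · 4.899 · 3310 / 1.510e+09 = 1.160e-12 m³.
Wear depth h = V/A = 1.160e-12 / 3.039e-05 = 3.816e-08 m.

value=3.816e-08 m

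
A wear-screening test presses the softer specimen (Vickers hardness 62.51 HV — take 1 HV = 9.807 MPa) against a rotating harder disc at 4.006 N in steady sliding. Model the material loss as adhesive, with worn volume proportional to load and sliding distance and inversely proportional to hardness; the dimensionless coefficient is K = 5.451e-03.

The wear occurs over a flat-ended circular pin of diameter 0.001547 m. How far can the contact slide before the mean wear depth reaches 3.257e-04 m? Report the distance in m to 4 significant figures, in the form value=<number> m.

value=17.19 m

The algebra carries full precision. The intermediates are displayed rounded — one last rounding to 4 significant digits.
Hardness H = 62.51 HV × 9.807 MPa/HV = 613.0 MPa = 6.130e+08 Pa.
Contact area A = π·d²/4 = π·(0.001547 m)²/4 = 1.880e-06 m².
In SI base units: W = 4.006 N, H = 6.130e+08 Pa, K = 5.451e-03.
Volume at the limit: V_lim = h_lim·A = 3.257e-04 · 1.880e-06 = 6.122e-10 m³.
So the life L = V_lim·H/(K·W) = 6.122e-10 · 6.130e+08 / (5.451e-03 · 4.006) = 17.19 m.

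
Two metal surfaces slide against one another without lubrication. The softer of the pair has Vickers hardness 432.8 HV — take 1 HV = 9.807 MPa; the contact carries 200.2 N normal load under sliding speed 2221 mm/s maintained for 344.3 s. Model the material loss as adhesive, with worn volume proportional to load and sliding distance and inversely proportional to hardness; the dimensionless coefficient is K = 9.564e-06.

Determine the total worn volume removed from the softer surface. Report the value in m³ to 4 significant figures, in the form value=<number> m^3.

The computation holds full precision. Intermediate values appear rounded. Rounded just once, at four significant digits.
Sliding speed v = 2221 mm/s = 2.221 m/s. Distance L = v·t = 2.221 m/s × 344.3 s = 764.7 m.
Hardness H = 432.8 HV × 9.807 MPa/HV = 4244 MPa = 4.244e+09 Pa.
Expressed in SI base units: W = 200.2 N, H = 4.244e+09 Pa, K = 9.564e-06.
Volume removed: V = K·W·L/H = 9.564e-06 · 200.2 · 764.7 / 4.244e+09 = 3.450e-10 m³.

value=3.450e-10 m^3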